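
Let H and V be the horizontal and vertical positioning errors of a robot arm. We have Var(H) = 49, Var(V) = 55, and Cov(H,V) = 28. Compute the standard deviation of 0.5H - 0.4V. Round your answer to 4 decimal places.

3.1385

Var(0.5H - 0.4V) = (0.5)²·Var(H) + (-0.4)²·Var(V) + 2·(0.5)·(-0.4)·Cov(H,V)
= 0.25·49 + 0.16·55 + -0.4·28 = 9.85
σ(0.5H - 0.4V) = √9.85 ≈ 3.1385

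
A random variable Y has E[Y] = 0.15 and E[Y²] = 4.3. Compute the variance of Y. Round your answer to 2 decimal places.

var(Y) = 4.3 − (0.15)² = 4.2775

4.28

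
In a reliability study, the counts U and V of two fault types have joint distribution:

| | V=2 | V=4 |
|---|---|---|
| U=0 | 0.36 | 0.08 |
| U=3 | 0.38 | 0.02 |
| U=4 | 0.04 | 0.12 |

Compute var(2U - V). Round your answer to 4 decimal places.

E[U] = 1.84,  E[V] = 2.44,  E[UV] = 4.76
var(U) = 6.16 − (1.84)² = 2.7744;  var(V) = 6.64 − (2.44)² = 0.6864
cov(U,V) = 4.76 − (1.84)(2.44) = 0.2704
var(2U - V) = (2)²·2.7744 + (-1)²·0.6864 + 2·(2)·(-1)·0.2704 = 10.7024

10.7024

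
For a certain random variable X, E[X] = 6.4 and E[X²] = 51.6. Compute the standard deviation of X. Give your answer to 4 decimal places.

V(X) = 51.6 − (6.4)² = 10.64
SD(X) = √10.64 ≈ 3.2619

3.2619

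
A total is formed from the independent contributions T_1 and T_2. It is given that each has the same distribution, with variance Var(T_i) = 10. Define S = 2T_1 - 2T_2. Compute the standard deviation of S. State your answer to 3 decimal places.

By independence, Var(S) = (2)²Var(T_1) + (-2)²Var(T_2)
= (2)²·10 + (-2)²·10 = 80
σ(S) = √80 ≈ 8.944

8.944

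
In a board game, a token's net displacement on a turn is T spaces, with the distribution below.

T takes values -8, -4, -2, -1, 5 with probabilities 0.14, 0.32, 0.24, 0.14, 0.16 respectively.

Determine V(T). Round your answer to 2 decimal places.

E[T] = (-8)(0.14) + (-4)(0.32) + (-2)(0.24) + (-1)(0.14) + (5)(0.16) = -2.22
E[T²] = (-8)²(0.14) + (-4)²(0.32) + (-2)²(0.24) + (-1)²(0.14) + (5)²(0.16) = 19.18
V(T) = E[T²] − (E[T])² = 19.18 − (-2.22)² = 14.2516

14.25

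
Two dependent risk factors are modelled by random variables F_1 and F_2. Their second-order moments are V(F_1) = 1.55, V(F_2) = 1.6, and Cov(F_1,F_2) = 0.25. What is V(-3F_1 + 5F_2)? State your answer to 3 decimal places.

V(-3F_1 + 5F_2) = (-3)²·V(F_1) + (5)²·V(F_2) + 2·(-3)·(5)·Cov(F_1,F_2)
= 9·1.55 + 25·1.6 + -30·0.25 = 46.45

46.450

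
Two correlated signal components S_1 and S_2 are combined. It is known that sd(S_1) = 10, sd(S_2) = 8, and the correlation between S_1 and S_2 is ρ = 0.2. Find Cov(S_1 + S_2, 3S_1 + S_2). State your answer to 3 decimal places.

428.000

Var(S_1) = (10)² = 100;  Var(S_2) = (8)² = 64
Cov(S_1,S_2) = ρ·sd(S_1)·sd(S_2) = 0.2·10·8 = 16
Cov(S_1 + S_2, 3S_1 + S_2) = (1)(3)Var(S_1) + (1)(1)Var(S_2) + [(1)(1) + (1)(3)]Cov(S_1,S_2)
= 3·100 + 1·64 + 4·16 = 428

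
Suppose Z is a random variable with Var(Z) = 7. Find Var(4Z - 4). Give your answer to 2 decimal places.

Var(4Z - 4) = (4)²·Var(Z) = 16·7 = 112

112.00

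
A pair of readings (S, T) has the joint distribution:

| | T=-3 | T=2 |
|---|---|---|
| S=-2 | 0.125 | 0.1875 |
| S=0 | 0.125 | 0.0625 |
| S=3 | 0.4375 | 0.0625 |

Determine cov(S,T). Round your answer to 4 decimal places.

-2.3047

E[S] = 0.875,  E[T] = -1.4375
E[ST] = -3.5625
cov(S,T) = E[ST] − E[S]E[T] = -3.5625 − (0.875)(-1.4375) = -2.3046875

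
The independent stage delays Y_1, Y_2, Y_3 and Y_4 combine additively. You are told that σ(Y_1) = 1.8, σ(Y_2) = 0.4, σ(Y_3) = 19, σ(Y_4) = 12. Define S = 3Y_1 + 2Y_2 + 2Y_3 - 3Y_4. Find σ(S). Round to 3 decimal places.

V(Y_1) = 3.24, V(Y_2) = 0.16, V(Y_3) = 361, V(Y_4) = 144
By independence, V(S) = (3)²V(Y_1) + (2)²V(Y_2) + (2)²V(Y_3) + (-3)²V(Y_4)
= (3)²·3.24 + (2)²·0.16 + (2)²·361 + (-3)²·144 = 2769.8
σ(S) = √2769.8 ≈ 52.629

52.629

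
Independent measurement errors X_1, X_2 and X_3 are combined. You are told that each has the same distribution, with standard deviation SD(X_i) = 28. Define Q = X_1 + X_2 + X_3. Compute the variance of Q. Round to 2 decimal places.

2352.00

V(X_i) = (28)² = 784
By independence, V(Q) = (1)²V(X_1) + (1)²V(X_2) + (1)²V(X_3)
= (1)²·784 + (1)²·784 + (1)²·784 = 2352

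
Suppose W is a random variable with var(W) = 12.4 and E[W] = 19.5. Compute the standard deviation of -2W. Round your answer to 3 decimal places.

var(-2W) = (-2)²·12.4 = 49.6
SD(-2W) = √49.6 ≈ 7.043

7.043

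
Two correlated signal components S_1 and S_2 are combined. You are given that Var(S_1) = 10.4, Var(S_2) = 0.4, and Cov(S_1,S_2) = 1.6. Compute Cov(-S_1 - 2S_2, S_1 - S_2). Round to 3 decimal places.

Cov(-S_1 - 2S_2, S_1 - S_2) = (-1)(1)Var(S_1) + (-2)(-1)Var(S_2) + [(-1)(-1) + (-2)(1)]Cov(S_1,S_2)
= -1·10.4 + 2·0.4 + -1·1.6 = -11.2

-11.200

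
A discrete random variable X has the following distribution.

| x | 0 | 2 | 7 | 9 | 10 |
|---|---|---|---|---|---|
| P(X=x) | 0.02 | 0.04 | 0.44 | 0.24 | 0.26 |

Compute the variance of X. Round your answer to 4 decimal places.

4.4336

E[X] = (0)(0.02) + (2)(0.04) + (7)(0.44) + (9)(0.24) + (10)(0.26) = 7.92
E[X²] = (0)²(0.02) + (2)²(0.04) + (7)²(0.44) + (9)²(0.24) + (10)²(0.26) = 67.16
Var(X) = E[X²] − (E[X])² = 67.16 − (7.92)² = 4.4336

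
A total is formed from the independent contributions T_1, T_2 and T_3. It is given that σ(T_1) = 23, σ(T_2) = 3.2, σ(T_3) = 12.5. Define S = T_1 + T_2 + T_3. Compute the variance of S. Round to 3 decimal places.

var(T_1) = 529, var(T_2) = 10.24, var(T_3) = 156.25
By independence, var(S) = (1)²var(T_1) + (1)²var(T_2) + (1)²var(T_3)
= (1)²·529 + (1)²·10.24 + (1)²·156.25 = 695.49

695.490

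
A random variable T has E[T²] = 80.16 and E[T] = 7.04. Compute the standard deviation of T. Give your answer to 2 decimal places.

5.53

V(T) = 80.16 − (7.04)² = 30.5984
σ(T) = √30.5984 ≈ 5.53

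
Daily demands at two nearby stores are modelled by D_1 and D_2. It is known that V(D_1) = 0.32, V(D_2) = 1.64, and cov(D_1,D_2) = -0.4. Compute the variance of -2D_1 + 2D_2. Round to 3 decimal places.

11.040

V(-2D_1 + 2D_2) = (-2)²·V(D_1) + (2)²·V(D_2) + 2·(-2)·(2)·cov(D_1,D_2)
= 4·0.32 + 4·1.64 + -8·-0.4 = 11.04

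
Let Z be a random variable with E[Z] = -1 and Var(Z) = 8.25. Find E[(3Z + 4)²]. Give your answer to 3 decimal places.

75.250

E[3Z + 4] = 3·-1 + 4 = 1
Var(3Z + 4) = (3)²·8.25 = 74.25
E[(3Z + 4)²] = Var((3Z + 4)) + (E[(3Z + 4)])² = 74.25 + (1)² = 75.25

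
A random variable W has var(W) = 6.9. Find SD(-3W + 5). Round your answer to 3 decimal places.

7.880

var(-3W + 5) = (-3)²·6.9 = 62.1
SD(-3W + 5) = √62.1 ≈ 7.880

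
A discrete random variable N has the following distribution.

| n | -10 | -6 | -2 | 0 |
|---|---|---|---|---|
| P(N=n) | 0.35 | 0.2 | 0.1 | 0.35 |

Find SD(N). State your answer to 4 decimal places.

4.3116

E[N] = (-10)(0.35) + (-6)(0.2) + (-2)(0.1) + (0)(0.35) = -4.9
E[N²] = (-10)²(0.35) + (-6)²(0.2) + (-2)²(0.1) + (0)²(0.35) = 42.6
V(N) = E[N²] − (E[N])² = 42.6 − (-4.9)² = 18.59
SD(N) = √18.59 ≈ 4.3116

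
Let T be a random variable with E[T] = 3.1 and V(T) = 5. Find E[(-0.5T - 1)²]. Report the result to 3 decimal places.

E[-0.5T - 1] = -0.5·3.1 − 1 = -2.55
V(-0.5T - 1) = (-0.5)²·5 = 1.25
E[(-0.5T - 1)²] = V((-0.5T - 1)) + (E[(-0.5T - 1)])² = 1.25 + (-2.55)² = 7.7525

7.753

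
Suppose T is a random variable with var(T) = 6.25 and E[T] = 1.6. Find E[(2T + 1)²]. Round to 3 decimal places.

42.640

E[2T + 1] = 2·1.6 + 1 = 4.2
var(2T + 1) = (2)²·6.25 = 25
E[(2T + 1)²] = var((2T + 1)) + (E[(2T + 1)])² = 25 + (4.2)² = 42.64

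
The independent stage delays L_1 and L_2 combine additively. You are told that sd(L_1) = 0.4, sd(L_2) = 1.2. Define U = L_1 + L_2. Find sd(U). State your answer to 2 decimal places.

Var(L_1) = 0.16, Var(L_2) = 1.44
By independence, Var(U) = (1)²Var(L_1) + (1)²Var(L_2)
= (1)²·0.16 + (1)²·1.44 = 1.6
sd(U) = √1.6 ≈ 1.26

1.26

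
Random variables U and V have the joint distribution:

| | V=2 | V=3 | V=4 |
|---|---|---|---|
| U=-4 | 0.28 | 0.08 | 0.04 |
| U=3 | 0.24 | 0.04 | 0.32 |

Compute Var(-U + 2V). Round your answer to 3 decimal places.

E[U] = 0.2,  E[V] = 2.84,  E[UV] = 1.8
Var(U) = 11.8 − (0.2)² = 11.76;  Var(V) = 8.92 − (2.84)² = 0.8544
Cov(U,V) = 1.8 − (0.2)(2.84) = 1.232
Var(-U + 2V) = (-1)²·11.76 + (2)²·0.8544 + 2·(-1)·(2)·1.232 = 10.2496

10.250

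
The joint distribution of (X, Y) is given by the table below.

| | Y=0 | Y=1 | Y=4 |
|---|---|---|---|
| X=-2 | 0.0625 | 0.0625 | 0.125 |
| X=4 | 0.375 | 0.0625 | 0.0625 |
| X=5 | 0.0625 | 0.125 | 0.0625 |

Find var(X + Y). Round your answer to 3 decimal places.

E[X] = 2.75,  E[Y] = 1.25,  E[XY] = 2
var(X) = 15.25 − (2.75)² = 7.6875;  var(Y) = 4.25 − (1.25)² = 2.6875
Cov(X,Y) = 2 − (2.75)(1.25) = -1.4375
var(X + Y) = (1)²·7.6875 + (1)²·2.6875 + 2·(1)·(1)·-1.4375 = 7.5

7.500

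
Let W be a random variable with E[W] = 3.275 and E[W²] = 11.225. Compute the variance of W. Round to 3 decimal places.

Var(W) = 11.225 − (3.275)² = 0.499375

0.499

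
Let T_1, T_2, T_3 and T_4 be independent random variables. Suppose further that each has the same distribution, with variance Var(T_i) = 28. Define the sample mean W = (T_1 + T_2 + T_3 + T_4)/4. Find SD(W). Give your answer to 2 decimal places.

2.65

By independence, Var(W) = (0.25)²Var(T_1) + (0.25)²Var(T_2) + (0.25)²Var(T_3) + (0.25)²Var(T_4)
= (0.25)²·28 + (0.25)²·28 + (0.25)²·28 + (0.25)²·28 = 7
SD(W) = √7 ≈ 2.65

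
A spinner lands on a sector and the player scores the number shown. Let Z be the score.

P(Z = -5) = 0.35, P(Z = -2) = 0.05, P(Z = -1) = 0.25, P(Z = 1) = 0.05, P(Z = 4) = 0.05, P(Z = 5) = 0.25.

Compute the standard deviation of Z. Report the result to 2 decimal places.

E[Z] = (-5)(0.35) + (-2)(0.05) + (-1)(0.25) + (1)(0.05) + (4)(0.05) + (5)(0.25) = -0.6
E[Z²] = (-5)²(0.35) + (-2)²(0.05) + (-1)²(0.25) + (1)²(0.05) + (4)²(0.05) + (5)²(0.25) = 16.3
V(Z) = E[Z²] − (E[Z])² = 16.3 − (-0.6)² = 15.94
SD(Z) = √15.94 ≈ 3.99

3.99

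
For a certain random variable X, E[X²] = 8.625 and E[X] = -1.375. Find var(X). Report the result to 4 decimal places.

var(X) = 8.625 − (-1.375)² = 6.734375

6.7344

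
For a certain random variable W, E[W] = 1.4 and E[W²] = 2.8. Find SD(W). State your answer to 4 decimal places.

Var(W) = 2.8 − (1.4)² = 0.84
SD(W) = √0.84 ≈ 0.9165

0.9165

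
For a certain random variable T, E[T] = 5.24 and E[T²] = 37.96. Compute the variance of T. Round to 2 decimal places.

V(T) = 37.96 − (5.24)² = 10.5024

10.50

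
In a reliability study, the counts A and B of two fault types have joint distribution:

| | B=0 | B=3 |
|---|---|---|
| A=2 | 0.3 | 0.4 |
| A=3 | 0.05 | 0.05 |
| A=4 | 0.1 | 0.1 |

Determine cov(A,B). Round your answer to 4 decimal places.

E[A] = 2.5,  E[B] = 1.65
E[AB] = 4.05
cov(A,B) = E[AB] − E[A]E[B] = 4.05 − (2.5)(1.65) = -0.075

-0.0750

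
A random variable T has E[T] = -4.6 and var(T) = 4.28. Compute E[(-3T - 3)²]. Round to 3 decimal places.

E[-3T - 3] = -3·-4.6 − 3 = 10.8
var(-3T - 3) = (-3)²·4.28 = 38.52
E[(-3T - 3)²] = var((-3T - 3)) + (E[(-3T - 3)])² = 38.52 + (10.8)² = 155.16

155.160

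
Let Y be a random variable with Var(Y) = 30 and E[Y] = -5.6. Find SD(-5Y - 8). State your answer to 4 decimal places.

Var(-5Y - 8) = (-5)²·30 = 750
SD(-5Y - 8) = √750 ≈ 27.3861

27.3861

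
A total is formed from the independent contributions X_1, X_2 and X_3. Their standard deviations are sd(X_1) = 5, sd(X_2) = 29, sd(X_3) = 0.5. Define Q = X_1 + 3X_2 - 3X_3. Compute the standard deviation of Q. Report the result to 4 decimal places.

87.1565

Var(X_1) = 25, Var(X_2) = 841, Var(X_3) = 0.25
By independence, Var(Q) = (1)²Var(X_1) + (3)²Var(X_2) + (-3)²Var(X_3)
= (1)²·25 + (3)²·841 + (-3)²·0.25 = 7596.25
sd(Q) = √7596.25 ≈ 87.1565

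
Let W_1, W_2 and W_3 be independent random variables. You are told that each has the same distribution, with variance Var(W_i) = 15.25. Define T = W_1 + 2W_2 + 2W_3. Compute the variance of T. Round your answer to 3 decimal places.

137.250

By independence, Var(T) = (1)²Var(W_1) + (2)²Var(W_2) + (2)²Var(W_3)
= (1)²·15.25 + (2)²·15.25 + (2)²·15.25 = 137.25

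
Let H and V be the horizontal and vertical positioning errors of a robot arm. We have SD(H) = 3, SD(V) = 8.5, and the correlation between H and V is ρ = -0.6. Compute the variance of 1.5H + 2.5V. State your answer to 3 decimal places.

Var(H) = (3)² = 9;  Var(V) = (8.5)² = 72.25
Cov(H,V) = ρ·SD(H)·SD(V) = -0.6·3·8.5 = -15.3
Var(1.5H + 2.5V) = (1.5)²·Var(H) + (2.5)²·Var(V) + 2·(1.5)·(2.5)·Cov(H,V)
= 2.25·9 + 6.25·72.25 + 7.5·-15.3 = 357.0625

357.063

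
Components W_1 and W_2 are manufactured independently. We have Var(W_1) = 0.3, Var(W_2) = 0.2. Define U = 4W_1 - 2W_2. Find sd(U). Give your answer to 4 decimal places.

2.3664

By independence, Var(U) = (4)²Var(W_1) + (-2)²Var(W_2)
= (4)²·0.3 + (-2)²·0.2 = 5.6
sd(U) = √5.6 ≈ 2.3664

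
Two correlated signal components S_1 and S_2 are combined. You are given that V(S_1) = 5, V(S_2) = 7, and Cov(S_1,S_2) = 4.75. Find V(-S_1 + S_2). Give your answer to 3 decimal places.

V(-S_1 + S_2) = (-1)²·V(S_1) + (1)²·V(S_2) + 2·(-1)·(1)·Cov(S_1,S_2)
= 1·5 + 1·7 + -2·4.75 = 2.5

2.500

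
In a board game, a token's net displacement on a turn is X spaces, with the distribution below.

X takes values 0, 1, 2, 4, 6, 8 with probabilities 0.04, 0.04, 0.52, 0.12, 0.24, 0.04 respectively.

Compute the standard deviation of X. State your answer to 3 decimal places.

E[X] = (0)(0.04) + (1)(0.04) + (2)(0.52) + (4)(0.12) + (6)(0.24) + (8)(0.04) = 3.32
E[X²] = (0)²(0.04) + (1)²(0.04) + (2)²(0.52) + (4)²(0.12) + (6)²(0.24) + (8)²(0.04) = 15.24
V(X) = E[X²] − (E[X])² = 15.24 − (3.32)² = 4.2176
SD(X) = √4.2176 ≈ 2.054

2.054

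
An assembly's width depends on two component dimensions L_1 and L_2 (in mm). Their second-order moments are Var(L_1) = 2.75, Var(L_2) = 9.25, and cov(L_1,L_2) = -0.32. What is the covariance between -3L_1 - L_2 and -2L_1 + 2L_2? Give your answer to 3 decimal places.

cov(-3L_1 - L_2, -2L_1 + 2L_2) = (-3)(-2)Var(L_1) + (-1)(2)Var(L_2) + [(-3)(2) + (-1)(-2)]cov(L_1,L_2)
= 6·2.75 + -2·9.25 + -4·-0.32 = -0.72

-0.720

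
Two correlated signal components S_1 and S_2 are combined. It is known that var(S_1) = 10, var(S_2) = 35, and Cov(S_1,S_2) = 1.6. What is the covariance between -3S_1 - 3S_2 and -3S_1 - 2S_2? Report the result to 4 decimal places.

324.0000

Cov(-3S_1 - 3S_2, -3S_1 - 2S_2) = (-3)(-3)var(S_1) + (-3)(-2)var(S_2) + [(-3)(-2) + (-3)(-3)]Cov(S_1,S_2)
= 9·10 + 6·35 + 15·1.6 = 324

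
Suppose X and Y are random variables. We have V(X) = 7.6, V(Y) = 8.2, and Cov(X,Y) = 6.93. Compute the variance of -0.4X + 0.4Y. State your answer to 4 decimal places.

0.3104

V(-0.4X + 0.4Y) = (-0.4)²·V(X) + (0.4)²·V(Y) + 2·(-0.4)·(0.4)·Cov(X,Y)
= 0.16·7.6 + 0.16·8.2 + -0.32·6.93 = 0.3104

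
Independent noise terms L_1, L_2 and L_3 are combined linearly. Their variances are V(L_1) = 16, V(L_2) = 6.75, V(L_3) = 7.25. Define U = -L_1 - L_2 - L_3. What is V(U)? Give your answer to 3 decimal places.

30.000

By independence, V(U) = (-1)²V(L_1) + (-1)²V(L_2) + (-1)²V(L_3)
= (-1)²·16 + (-1)²·6.75 + (-1)²·7.25 = 30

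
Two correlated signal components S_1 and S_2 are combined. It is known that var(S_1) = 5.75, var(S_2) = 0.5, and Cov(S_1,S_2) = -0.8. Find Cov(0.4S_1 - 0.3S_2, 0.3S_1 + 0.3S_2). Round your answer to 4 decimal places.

Cov(0.4S_1 - 0.3S_2, 0.3S_1 + 0.3S_2) = (0.4)(0.3)var(S_1) + (-0.3)(0.3)var(S_2) + [(0.4)(0.3) + (-0.3)(0.3)]Cov(S_1,S_2)
= 0.12·5.75 + -0.09·0.5 + 0.03·-0.8 = 0.621

0.6210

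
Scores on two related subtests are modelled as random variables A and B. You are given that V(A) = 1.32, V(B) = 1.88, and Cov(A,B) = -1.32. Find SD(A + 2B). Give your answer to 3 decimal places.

1.887

V(A + 2B) = (1)²·V(A) + (2)²·V(B) + 2·(1)·(2)·Cov(A,B)
= 1·1.32 + 4·1.88 + 4·-1.32 = 3.56
SD(A + 2B) = √3.56 ≈ 1.887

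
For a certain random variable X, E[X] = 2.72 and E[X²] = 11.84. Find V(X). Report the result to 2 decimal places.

V(X) = 11.84 − (2.72)² = 4.4416

4.44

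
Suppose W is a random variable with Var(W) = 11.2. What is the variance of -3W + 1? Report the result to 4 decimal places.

Var(-3W + 1) = (-3)²·Var(W) = 9·11.2 = 100.8

100.8000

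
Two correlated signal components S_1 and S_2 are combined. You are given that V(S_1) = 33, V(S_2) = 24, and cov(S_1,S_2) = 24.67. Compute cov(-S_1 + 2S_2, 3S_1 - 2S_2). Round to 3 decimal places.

cov(-S_1 + 2S_2, 3S_1 - 2S_2) = (-1)(3)V(S_1) + (2)(-2)V(S_2) + [(-1)(-2) + (2)(3)]cov(S_1,S_2)
= -3·33 + -4·24 + 8·24.67 = 2.36

2.360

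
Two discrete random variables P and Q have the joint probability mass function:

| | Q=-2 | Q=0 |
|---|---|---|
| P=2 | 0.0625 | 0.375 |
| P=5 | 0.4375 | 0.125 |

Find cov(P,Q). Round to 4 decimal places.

-0.9375

E[P] = 3.6875,  E[Q] = -1
E[PQ] = -4.625
cov(P,Q) = E[PQ] − E[P]E[Q] = -4.625 − (3.6875)(-1) = -0.9375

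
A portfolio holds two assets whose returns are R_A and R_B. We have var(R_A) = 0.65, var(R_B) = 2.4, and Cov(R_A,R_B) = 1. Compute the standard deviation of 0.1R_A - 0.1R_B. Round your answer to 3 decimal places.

var(0.1R_A - 0.1R_B) = (0.1)²·var(R_A) + (-0.1)²·var(R_B) + 2·(0.1)·(-0.1)·Cov(R_A,R_B)
= 0.01·0.65 + 0.01·2.4 + -0.02·1 = 0.0105
σ(0.1R_A - 0.1R_B) = √0.0105 ≈ 0.102

0.102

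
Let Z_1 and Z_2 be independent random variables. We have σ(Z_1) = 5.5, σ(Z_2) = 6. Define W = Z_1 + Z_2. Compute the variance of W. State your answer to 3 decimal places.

66.250

Var(Z_1) = 30.25, Var(Z_2) = 36
By independence, Var(W) = (1)²Var(Z_1) + (1)²Var(Z_2)
= (1)²·30.25 + (1)²·36 = 66.25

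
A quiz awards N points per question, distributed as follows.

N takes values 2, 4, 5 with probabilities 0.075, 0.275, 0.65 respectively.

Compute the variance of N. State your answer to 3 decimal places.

0.700

E[N] = (2)(0.075) + (4)(0.275) + (5)(0.65) = 4.5
E[N²] = (2)²(0.075) + (4)²(0.275) + (5)²(0.65) = 20.95
Var(N) = E[N²] − (E[N])² = 20.95 − (4.5)² = 0.7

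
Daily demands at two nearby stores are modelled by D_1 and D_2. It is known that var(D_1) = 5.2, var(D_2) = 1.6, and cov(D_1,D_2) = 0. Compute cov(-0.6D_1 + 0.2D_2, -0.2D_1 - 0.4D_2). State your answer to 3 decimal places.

0.496

cov(-0.6D_1 + 0.2D_2, -0.2D_1 - 0.4D_2) = (-0.6)(-0.2)var(D_1) + (0.2)(-0.4)var(D_2) + [(-0.6)(-0.4) + (0.2)(-0.2)]cov(D_1,D_2)
= 0.12·5.2 + -0.08·1.6 + 0.2·0 = 0.496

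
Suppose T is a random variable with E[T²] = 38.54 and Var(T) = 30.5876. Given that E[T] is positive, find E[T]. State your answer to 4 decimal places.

2.8200

(E[T])² = E[T²] − Var(T) = 38.54 − 30.5876 = 7.9524
E[T] = √7.9524 = 2.82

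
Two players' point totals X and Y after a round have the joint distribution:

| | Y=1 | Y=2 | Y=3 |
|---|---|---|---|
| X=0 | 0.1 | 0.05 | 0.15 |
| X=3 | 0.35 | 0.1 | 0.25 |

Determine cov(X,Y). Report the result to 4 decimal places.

E[X] = 2.1,  E[Y] = 1.95
E[XY] = 3.9
cov(X,Y) = E[XY] − E[X]E[Y] = 3.9 − (2.1)(1.95) = -0.195

-0.1950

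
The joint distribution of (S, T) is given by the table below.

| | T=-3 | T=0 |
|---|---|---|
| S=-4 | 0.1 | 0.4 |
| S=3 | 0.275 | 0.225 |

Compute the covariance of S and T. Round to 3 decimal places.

E[S] = -0.5,  E[T] = -1.125
E[ST] = -1.275
Cov(S,T) = E[ST] − E[S]E[T] = -1.275 − (-0.5)(-1.125) = -1.8375

-1.838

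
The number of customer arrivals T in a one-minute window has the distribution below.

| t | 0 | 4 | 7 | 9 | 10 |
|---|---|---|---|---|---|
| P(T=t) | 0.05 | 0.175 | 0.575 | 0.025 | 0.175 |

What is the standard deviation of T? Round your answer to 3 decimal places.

E[T] = (0)(0.05) + (4)(0.175) + (7)(0.575) + (9)(0.025) + (10)(0.175) = 6.7
E[T²] = (0)²(0.05) + (4)²(0.175) + (7)²(0.575) + (9)²(0.025) + (10)²(0.175) = 50.5
var(T) = E[T²] − (E[T])² = 50.5 − (6.7)² = 5.61
σ(T) = √5.61 ≈ 2.369

2.369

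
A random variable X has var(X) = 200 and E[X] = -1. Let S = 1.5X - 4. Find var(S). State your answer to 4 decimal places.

var(1.5X - 4) = (1.5)²·var(X) = 2.25·200 = 450

450.0000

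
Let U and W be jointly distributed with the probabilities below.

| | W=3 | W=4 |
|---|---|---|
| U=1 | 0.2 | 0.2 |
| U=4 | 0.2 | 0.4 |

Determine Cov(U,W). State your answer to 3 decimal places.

E[U] = 2.8,  E[W] = 3.6
E[UW] = 10.2
Cov(U,W) = E[UW] − E[U]E[W] = 10.2 − (2.8)(3.6) = 0.12

0.120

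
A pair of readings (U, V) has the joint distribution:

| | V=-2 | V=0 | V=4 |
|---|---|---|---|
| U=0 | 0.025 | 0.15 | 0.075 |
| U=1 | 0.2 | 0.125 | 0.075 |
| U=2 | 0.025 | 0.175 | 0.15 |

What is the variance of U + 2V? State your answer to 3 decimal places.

E[U] = 1.1,  E[V] = 0.7,  E[UV] = 1
Var(U) = 1.8 − (1.1)² = 0.59;  Var(V) = 5.8 − (0.7)² = 5.31
Cov(U,V) = 1 − (1.1)(0.7) = 0.23
Var(U + 2V) = (1)²·0.59 + (2)²·5.31 + 2·(1)·(2)·0.23 = 22.75

22.750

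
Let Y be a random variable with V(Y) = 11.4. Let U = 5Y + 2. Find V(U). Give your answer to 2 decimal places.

V(5Y + 2) = (5)²·V(Y) = 25·11.4 = 285

285.00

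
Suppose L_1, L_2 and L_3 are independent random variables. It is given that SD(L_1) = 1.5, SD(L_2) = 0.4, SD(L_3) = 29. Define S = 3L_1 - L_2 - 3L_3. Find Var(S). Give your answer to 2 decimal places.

7589.41

Var(L_1) = 2.25, Var(L_2) = 0.16, Var(L_3) = 841
By independence, Var(S) = (3)²Var(L_1) + (-1)²Var(L_2) + (-3)²Var(L_3)
= (3)²·2.25 + (-1)²·0.16 + (-3)²·841 = 7589.41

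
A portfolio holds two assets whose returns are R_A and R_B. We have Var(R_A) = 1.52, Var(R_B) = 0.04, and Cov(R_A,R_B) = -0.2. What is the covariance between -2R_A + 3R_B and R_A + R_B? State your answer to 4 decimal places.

Cov(-2R_A + 3R_B, R_A + R_B) = (-2)(1)Var(R_A) + (3)(1)Var(R_B) + [(-2)(1) + (3)(1)]Cov(R_A,R_B)
= -2·1.52 + 3·0.04 + 1·-0.2 = -3.12

-3.1200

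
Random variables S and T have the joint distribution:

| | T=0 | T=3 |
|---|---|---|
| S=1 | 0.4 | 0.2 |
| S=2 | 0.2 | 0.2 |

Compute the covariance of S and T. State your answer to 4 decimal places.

0.1200

E[S] = 1.4,  E[T] = 1.2
E[ST] = 1.8
Cov(S,T) = E[ST] − E[S]E[T] = 1.8 − (1.4)(1.2) = 0.12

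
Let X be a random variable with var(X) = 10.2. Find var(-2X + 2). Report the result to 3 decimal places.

var(-2X + 2) = (-2)²·var(X) = 4·10.2 = 40.8

40.800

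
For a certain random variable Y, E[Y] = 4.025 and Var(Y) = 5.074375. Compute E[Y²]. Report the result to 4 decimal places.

E[Y²] = Var(Y) + (E[Y])² = 5.074375 + (4.025)² = 21.275

21.2750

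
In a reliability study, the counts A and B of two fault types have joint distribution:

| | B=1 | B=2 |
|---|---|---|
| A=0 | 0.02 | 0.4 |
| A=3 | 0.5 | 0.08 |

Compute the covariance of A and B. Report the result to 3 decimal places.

-0.595

E[A] = 1.74,  E[B] = 1.48
E[AB] = 1.98
Cov(A,B) = E[AB] − E[A]E[B] = 1.98 − (1.74)(1.48) = -0.5952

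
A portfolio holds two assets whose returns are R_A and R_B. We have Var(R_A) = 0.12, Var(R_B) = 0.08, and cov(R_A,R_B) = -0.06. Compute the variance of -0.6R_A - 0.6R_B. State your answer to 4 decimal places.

Var(-0.6R_A - 0.6R_B) = (-0.6)²·Var(R_A) + (-0.6)²·Var(R_B) + 2·(-0.6)·(-0.6)·cov(R_A,R_B)
= 0.36·0.12 + 0.36·0.08 + 0.72·-0.06 = 0.0288

0.0288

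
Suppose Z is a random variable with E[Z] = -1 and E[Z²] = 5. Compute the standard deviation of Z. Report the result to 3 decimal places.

Var(Z) = 5 − (-1)² = 4
sd(Z) = √4 ≈ 2.000

2.000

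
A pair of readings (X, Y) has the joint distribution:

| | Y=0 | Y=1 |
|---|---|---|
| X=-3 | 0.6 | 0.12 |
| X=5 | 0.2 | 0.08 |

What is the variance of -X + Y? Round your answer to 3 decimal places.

E[X] = -0.76,  E[Y] = 0.2,  E[XY] = 0.04
var(X) = 13.48 − (-0.76)² = 12.9024;  var(Y) = 0.2 − (0.2)² = 0.16
Cov(X,Y) = 0.04 − (-0.76)(0.2) = 0.192
var(-X + Y) = (-1)²·12.9024 + (1)²·0.16 + 2·(-1)·(1)·0.192 = 12.6784

12.678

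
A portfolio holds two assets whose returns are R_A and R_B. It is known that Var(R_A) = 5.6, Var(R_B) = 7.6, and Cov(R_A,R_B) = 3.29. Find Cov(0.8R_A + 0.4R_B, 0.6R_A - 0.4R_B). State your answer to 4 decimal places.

1.2088

Cov(0.8R_A + 0.4R_B, 0.6R_A - 0.4R_B) = (0.8)(0.6)Var(R_A) + (0.4)(-0.4)Var(R_B) + [(0.8)(-0.4) + (0.4)(0.6)]Cov(R_A,R_B)
= 0.48·5.6 + -0.16·7.6 + -0.08·3.29 = 1.2088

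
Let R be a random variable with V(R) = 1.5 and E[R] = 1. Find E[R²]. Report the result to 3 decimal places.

E[R²] = V(R) + (E[R])² = 1.5 + (1)² = 2.5

2.500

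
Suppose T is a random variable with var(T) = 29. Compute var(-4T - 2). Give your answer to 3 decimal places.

var(-4T - 2) = (-4)²·var(T) = 16·29 = 464

464.000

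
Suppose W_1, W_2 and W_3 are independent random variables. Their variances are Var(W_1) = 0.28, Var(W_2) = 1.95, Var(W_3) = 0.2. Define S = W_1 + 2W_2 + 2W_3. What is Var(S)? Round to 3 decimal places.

By independence, Var(S) = (1)²Var(W_1) + (2)²Var(W_2) + (2)²Var(W_3)
= (1)²·0.28 + (2)²·1.95 + (2)²·0.2 = 8.88

8.880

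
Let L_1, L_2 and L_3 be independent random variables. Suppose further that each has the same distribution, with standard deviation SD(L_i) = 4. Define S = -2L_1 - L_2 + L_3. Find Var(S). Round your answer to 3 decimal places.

Var(L_i) = (4)² = 16
By independence, Var(S) = (-2)²Var(L_1) + (-1)²Var(L_2) + (1)²Var(L_3)
= (-2)²·16 + (-1)²·16 + (1)²·16 = 96

96.000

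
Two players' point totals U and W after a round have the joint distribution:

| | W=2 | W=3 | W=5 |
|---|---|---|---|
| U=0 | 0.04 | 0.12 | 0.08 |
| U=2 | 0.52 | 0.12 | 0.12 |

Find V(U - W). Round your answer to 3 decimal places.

2.698

E[U] = 1.52,  E[W] = 2.84,  E[UW] = 4
V(U) = 3.04 − (1.52)² = 0.7296;  V(W) = 9.4 − (2.84)² = 1.3344
Cov(U,W) = 4 − (1.52)(2.84) = -0.3168
V(U - W) = (1)²·0.7296 + (-1)²·1.3344 + 2·(1)·(-1)·-0.3168 = 2.6976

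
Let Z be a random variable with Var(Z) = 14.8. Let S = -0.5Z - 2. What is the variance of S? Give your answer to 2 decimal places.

Var(-0.5Z - 2) = (-0.5)²·Var(Z) = 0.25·14.8 = 3.7

3.70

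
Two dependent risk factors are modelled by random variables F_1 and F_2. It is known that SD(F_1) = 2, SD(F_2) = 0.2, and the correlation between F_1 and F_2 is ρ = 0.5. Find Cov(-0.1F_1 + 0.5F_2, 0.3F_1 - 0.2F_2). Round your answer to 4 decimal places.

-0.0900

var(F_1) = (2)² = 4;  var(F_2) = (0.2)² = 0.04
Cov(F_1,F_2) = ρ·SD(F_1)·SD(F_2) = 0.5·2·0.2 = 0.2
Cov(-0.1F_1 + 0.5F_2, 0.3F_1 - 0.2F_2) = (-0.1)(0.3)var(F_1) + (0.5)(-0.2)var(F_2) + [(-0.1)(-0.2) + (0.5)(0.3)]Cov(F_1,F_2)
= -0.03·4 + -0.1·0.04 + 0.17·0.2 = -0.09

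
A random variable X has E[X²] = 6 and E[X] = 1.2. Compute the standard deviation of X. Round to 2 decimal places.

2.14

var(X) = 6 − (1.2)² = 4.56
SD(X) = √4.56 ≈ 2.14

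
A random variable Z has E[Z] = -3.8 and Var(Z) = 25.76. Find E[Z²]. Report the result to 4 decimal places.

40.2000

E[Z²] = Var(Z) + (E[Z])² = 25.76 + (-3.8)² = 40.2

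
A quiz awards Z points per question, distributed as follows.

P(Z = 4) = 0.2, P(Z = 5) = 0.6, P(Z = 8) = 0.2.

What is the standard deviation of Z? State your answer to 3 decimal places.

1.356

E[Z] = (4)(0.2) + (5)(0.6) + (8)(0.2) = 5.4
E[Z²] = (4)²(0.2) + (5)²(0.6) + (8)²(0.2) = 31
V(Z) = E[Z²] − (E[Z])² = 31 − (5.4)² = 1.84
sd(Z) = √1.84 ≈ 1.356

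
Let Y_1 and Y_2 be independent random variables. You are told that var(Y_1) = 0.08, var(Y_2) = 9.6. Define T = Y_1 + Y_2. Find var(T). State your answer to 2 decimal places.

By independence, var(T) = (1)²var(Y_1) + (1)²var(Y_2)
= (1)²·0.08 + (1)²·9.6 = 9.68

9.68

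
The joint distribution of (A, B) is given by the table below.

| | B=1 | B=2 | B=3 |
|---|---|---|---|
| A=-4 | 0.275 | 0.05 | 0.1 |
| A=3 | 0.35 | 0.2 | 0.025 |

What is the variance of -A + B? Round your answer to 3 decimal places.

E[A] = 0.025,  E[B] = 1.5,  E[AB] = -0.225
Var(A) = 11.975 − (0.025)² = 11.974375;  Var(B) = 2.75 − (1.5)² = 0.5
Cov(A,B) = -0.225 − (0.025)(1.5) = -0.2625
Var(-A + B) = (-1)²·11.974375 + (1)²·0.5 + 2·(-1)·(1)·-0.2625 = 12.999375

12.999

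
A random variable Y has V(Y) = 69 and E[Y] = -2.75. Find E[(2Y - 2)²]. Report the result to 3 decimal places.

332.250

E[2Y - 2] = 2·-2.75 − 2 = -7.5
V(2Y - 2) = (2)²·69 = 276
E[(2Y - 2)²] = V((2Y - 2)) + (E[(2Y - 2)])² = 276 + (-7.5)² = 332.25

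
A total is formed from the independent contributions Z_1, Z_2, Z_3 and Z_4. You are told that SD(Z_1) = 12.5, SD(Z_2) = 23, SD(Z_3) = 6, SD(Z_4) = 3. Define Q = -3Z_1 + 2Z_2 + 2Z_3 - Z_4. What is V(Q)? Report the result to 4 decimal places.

3675.2500

V(Z_1) = 156.25, V(Z_2) = 529, V(Z_3) = 36, V(Z_4) = 9
By independence, V(Q) = (-3)²V(Z_1) + (2)²V(Z_2) + (2)²V(Z_3) + (-1)²V(Z_4)
= (-3)²·156.25 + (2)²·529 + (2)²·36 + (-1)²·9 = 3675.25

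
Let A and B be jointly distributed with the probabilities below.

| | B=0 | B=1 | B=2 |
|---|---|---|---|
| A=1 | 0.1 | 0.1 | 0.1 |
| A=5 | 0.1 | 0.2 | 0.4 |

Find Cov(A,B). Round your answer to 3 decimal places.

E[A] = 3.8,  E[B] = 1.3
E[AB] = 5.3
Cov(A,B) = E[AB] − E[A]E[B] = 5.3 − (3.8)(1.3) = 0.36

0.360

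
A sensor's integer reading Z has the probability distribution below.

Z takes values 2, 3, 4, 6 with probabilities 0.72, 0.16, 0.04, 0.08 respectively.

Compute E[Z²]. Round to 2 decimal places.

E[Z²] = (2)²(0.72) + (3)²(0.16) + (4)²(0.04) + (6)²(0.08) = 7.84

7.84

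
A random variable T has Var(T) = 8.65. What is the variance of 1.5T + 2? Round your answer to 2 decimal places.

Var(1.5T + 2) = (1.5)²·Var(T) = 2.25·8.65 = 19.4625

19.46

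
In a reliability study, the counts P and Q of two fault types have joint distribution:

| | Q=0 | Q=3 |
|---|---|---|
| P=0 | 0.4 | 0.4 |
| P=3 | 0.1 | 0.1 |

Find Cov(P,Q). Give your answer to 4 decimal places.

E[P] = 0.6,  E[Q] = 1.5
E[PQ] = 0.9
Cov(P,Q) = E[PQ] − E[P]E[Q] = 0.9 − (0.6)(1.5) = 0

0.0000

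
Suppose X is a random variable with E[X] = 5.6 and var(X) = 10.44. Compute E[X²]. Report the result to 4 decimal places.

41.8000

E[X²] = var(X) + (E[X])² = 10.44 + (5.6)² = 41.8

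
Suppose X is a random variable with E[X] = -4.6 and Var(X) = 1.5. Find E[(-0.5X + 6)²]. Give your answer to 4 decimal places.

69.2650

E[-0.5X + 6] = -0.5·-4.6 + 6 = 8.3
Var(-0.5X + 6) = (-0.5)²·1.5 = 0.375
E[(-0.5X + 6)²] = Var((-0.5X + 6)) + (E[(-0.5X + 6)])² = 0.375 + (8.3)² = 69.265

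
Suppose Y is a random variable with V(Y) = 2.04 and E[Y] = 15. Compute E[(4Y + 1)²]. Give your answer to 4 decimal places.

3753.6400

E[4Y + 1] = 4·15 + 1 = 61
V(4Y + 1) = (4)²·2.04 = 32.64
E[(4Y + 1)²] = V((4Y + 1)) + (E[(4Y + 1)])² = 32.64 + (61)² = 3753.64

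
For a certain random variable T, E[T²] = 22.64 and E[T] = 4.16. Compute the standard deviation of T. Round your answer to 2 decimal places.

2.31

V(T) = 22.64 − (4.16)² = 5.3344
SD(T) = √5.3344 ≈ 2.31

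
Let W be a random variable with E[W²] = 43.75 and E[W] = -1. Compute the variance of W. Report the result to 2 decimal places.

var(W) = 43.75 − (-1)² = 42.75

42.75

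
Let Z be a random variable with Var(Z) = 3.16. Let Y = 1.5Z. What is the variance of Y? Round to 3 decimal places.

7.110

Var(1.5Z) = (1.5)²·Var(Z) = 2.25·3.16 = 7.11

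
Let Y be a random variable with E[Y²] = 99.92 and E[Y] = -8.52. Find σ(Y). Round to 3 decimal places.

5.228

Var(Y) = 99.92 − (-8.52)² = 27.3296
σ(Y) = √27.3296 ≈ 5.228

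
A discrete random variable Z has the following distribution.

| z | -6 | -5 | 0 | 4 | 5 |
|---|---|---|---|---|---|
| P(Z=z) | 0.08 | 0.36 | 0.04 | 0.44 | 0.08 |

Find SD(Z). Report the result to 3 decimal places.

E[Z] = (-6)(0.08) + (-5)(0.36) + (0)(0.04) + (4)(0.44) + (5)(0.08) = -0.12
E[Z²] = (-6)²(0.08) + (-5)²(0.36) + (0)²(0.04) + (4)²(0.44) + (5)²(0.08) = 20.92
V(Z) = E[Z²] − (E[Z])² = 20.92 − (-0.12)² = 20.9056
SD(Z) = √20.9056 ≈ 4.572

4.572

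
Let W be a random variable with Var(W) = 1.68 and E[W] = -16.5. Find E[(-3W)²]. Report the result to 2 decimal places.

E[-3W] = -3·-16.5 = 49.5
Var(-3W) = (-3)²·1.68 = 15.12
E[(-3W)²] = Var((-3W)) + (E[(-3W)])² = 15.12 + (49.5)² = 2465.37

2465.37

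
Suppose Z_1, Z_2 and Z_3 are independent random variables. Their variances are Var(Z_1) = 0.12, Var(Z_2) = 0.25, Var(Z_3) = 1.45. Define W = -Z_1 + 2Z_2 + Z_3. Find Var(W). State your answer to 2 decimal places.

By independence, Var(W) = (-1)²Var(Z_1) + (2)²Var(Z_2) + (1)²Var(Z_3)
= (-1)²·0.12 + (2)²·0.25 + (1)²·1.45 = 2.57

2.57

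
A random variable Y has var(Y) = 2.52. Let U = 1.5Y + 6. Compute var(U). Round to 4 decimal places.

5.6700

var(1.5Y + 6) = (1.5)²·var(Y) = 2.25·2.52 = 5.67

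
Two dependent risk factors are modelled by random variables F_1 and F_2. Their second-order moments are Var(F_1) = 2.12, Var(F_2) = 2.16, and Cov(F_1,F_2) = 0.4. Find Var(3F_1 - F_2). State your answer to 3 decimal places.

18.840

Var(3F_1 - F_2) = (3)²·Var(F_1) + (-1)²·Var(F_2) + 2·(3)·(-1)·Cov(F_1,F_2)
= 9·2.12 + 1·2.16 + -6·0.4 = 18.84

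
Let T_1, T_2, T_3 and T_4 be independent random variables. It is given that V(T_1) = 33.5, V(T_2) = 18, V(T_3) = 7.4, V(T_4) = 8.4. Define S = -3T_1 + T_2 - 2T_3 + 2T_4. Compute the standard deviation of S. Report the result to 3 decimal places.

By independence, V(S) = (-3)²V(T_1) + (1)²V(T_2) + (-2)²V(T_3) + (2)²V(T_4)
= (-3)²·33.5 + (1)²·18 + (-2)²·7.4 + (2)²·8.4 = 382.7
SD(S) = √382.7 ≈ 19.563

19.563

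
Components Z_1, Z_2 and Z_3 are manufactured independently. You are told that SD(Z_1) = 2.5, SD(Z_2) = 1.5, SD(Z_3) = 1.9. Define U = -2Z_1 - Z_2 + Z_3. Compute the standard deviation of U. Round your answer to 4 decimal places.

5.5552

V(Z_1) = 6.25, V(Z_2) = 2.25, V(Z_3) = 3.61
By independence, V(U) = (-2)²V(Z_1) + (-1)²V(Z_2) + (1)²V(Z_3)
= (-2)²·6.25 + (-1)²·2.25 + (1)²·3.61 = 30.86
SD(U) = √30.86 ≈ 5.5552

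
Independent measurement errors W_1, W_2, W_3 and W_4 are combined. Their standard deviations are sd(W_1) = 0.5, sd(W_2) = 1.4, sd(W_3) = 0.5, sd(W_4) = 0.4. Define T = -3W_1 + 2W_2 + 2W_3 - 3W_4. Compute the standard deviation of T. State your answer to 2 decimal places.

3.54

var(W_1) = 0.25, var(W_2) = 1.96, var(W_3) = 0.25, var(W_4) = 0.16
By independence, var(T) = (-3)²var(W_1) + (2)²var(W_2) + (2)²var(W_3) + (-3)²var(W_4)
= (-3)²·0.25 + (2)²·1.96 + (2)²·0.25 + (-3)²·0.16 = 12.53
sd(T) = √12.53 ≈ 3.54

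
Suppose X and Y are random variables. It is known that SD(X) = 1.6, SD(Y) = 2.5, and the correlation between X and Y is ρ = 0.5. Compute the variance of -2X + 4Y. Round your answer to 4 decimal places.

78.2400

var(X) = (1.6)² = 2.56;  var(Y) = (2.5)² = 6.25
cov(X,Y) = ρ·SD(X)·SD(Y) = 0.5·1.6·2.5 = 2
var(-2X + 4Y) = (-2)²·var(X) + (4)²·var(Y) + 2·(-2)·(4)·cov(X,Y)
= 4·2.56 + 16·6.25 + -16·2 = 78.24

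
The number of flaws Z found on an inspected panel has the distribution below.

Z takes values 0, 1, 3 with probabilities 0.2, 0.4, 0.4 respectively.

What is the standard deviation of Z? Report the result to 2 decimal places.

1.20

E[Z] = (0)(0.2) + (1)(0.4) + (3)(0.4) = 1.6
E[Z²] = (0)²(0.2) + (1)²(0.4) + (3)²(0.4) = 4
Var(Z) = E[Z²] − (E[Z])² = 4 − (1.6)² = 1.44
sd(Z) = √1.44 ≈ 1.20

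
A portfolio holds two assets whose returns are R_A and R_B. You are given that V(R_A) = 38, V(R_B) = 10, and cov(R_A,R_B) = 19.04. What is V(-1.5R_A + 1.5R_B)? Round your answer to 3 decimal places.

V(-1.5R_A + 1.5R_B) = (-1.5)²·V(R_A) + (1.5)²·V(R_B) + 2·(-1.5)·(1.5)·cov(R_A,R_B)
= 2.25·38 + 2.25·10 + -4.5·19.04 = 22.32

22.320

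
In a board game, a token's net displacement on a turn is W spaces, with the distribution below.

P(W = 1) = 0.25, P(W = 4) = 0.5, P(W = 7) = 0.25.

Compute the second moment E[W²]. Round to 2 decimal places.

E[W²] = (1)²(0.25) + (4)²(0.5) + (7)²(0.25) = 20.5

20.50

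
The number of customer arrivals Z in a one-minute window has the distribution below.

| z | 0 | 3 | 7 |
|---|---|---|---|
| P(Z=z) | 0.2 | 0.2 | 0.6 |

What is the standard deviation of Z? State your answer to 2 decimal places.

E[Z] = (0)(0.2) + (3)(0.2) + (7)(0.6) = 4.8
E[Z²] = (0)²(0.2) + (3)²(0.2) + (7)²(0.6) = 31.2
var(Z) = E[Z²] − (E[Z])² = 31.2 − (4.8)² = 8.16
σ(Z) = √8.16 ≈ 2.86

2.86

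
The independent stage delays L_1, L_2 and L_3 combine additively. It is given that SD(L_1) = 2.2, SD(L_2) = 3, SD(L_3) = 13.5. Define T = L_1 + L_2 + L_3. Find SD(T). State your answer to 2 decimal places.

14.00

Var(L_1) = 4.84, Var(L_2) = 9, Var(L_3) = 182.25
By independence, Var(T) = (1)²Var(L_1) + (1)²Var(L_2) + (1)²Var(L_3)
= (1)²·4.84 + (1)²·9 + (1)²·182.25 = 196.09
SD(T) = √196.09 ≈ 14.00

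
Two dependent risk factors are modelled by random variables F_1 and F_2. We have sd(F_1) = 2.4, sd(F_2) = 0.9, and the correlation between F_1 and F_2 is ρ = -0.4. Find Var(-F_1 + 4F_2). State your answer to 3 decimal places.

Var(F_1) = (2.4)² = 5.76;  Var(F_2) = (0.9)² = 0.81
Cov(F_1,F_2) = ρ·sd(F_1)·sd(F_2) = -0.4·2.4·0.9 = -0.864
Var(-F_1 + 4F_2) = (-1)²·Var(F_1) + (4)²·Var(F_2) + 2·(-1)·(4)·Cov(F_1,F_2)
= 1·5.76 + 16·0.81 + -8·-0.864 = 25.632

25.632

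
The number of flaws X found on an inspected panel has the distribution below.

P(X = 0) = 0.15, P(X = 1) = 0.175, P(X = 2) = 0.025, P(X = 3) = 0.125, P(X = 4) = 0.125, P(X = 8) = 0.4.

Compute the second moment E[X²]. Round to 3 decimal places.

E[X²] = (0)²(0.15) + (1)²(0.175) + (2)²(0.025) + (3)²(0.125) + (4)²(0.125) + (8)²(0.4) = 29

29.000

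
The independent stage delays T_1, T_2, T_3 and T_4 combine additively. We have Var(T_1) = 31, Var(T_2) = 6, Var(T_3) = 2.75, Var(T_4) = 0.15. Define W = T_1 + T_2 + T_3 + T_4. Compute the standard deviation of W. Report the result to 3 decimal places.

6.317

By independence, Var(W) = (1)²Var(T_1) + (1)²Var(T_2) + (1)²Var(T_3) + (1)²Var(T_4)
= (1)²·31 + (1)²·6 + (1)²·2.75 + (1)²·0.15 = 39.9
σ(W) = √39.9 ≈ 6.317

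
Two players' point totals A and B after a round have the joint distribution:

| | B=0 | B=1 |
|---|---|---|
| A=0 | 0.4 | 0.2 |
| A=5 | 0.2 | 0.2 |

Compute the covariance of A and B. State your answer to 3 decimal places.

0.200

E[A] = 2,  E[B] = 0.4
E[AB] = 1
Cov(A,B) = E[AB] − E[A]E[B] = 1 − (2)(0.4) = 0.2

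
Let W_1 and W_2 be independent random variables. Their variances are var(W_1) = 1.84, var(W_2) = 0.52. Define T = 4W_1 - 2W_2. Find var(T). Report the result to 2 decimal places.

By independence, var(T) = (4)²var(W_1) + (-2)²var(W_2)
= (4)²·1.84 + (-2)²·0.52 = 31.52

31.52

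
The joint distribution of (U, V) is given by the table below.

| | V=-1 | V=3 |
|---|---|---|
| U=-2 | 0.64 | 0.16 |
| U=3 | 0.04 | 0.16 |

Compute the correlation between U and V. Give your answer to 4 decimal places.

0.5145

E[U] = -1,  E[V] = 0.28
E[UV] = 1.64
Cov(U,V) = E[UV] − E[U]E[V] = 1.64 − (-1)(0.28) = 1.92
Var(U) = 4,  Var(V) = 3.4816
ρ = 1.92 / √(4·3.4816) ≈ 0.5145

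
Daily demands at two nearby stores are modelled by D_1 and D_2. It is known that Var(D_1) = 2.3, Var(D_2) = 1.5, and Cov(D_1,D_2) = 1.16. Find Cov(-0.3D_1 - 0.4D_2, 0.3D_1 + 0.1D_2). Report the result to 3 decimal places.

-0.441

Cov(-0.3D_1 - 0.4D_2, 0.3D_1 + 0.1D_2) = (-0.3)(0.3)Var(D_1) + (-0.4)(0.1)Var(D_2) + [(-0.3)(0.1) + (-0.4)(0.3)]Cov(D_1,D_2)
= -0.09·2.3 + -0.04·1.5 + -0.15·1.16 = -0.441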